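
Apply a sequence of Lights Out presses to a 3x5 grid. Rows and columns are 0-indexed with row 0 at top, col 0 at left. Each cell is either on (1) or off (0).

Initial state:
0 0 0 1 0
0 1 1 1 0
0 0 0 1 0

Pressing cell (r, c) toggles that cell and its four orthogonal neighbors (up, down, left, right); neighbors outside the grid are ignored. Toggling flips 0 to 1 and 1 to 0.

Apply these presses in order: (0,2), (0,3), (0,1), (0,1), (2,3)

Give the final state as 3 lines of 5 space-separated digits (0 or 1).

After press 1 at (0,2):
0 1 1 0 0
0 1 0 1 0
0 0 0 1 0

After press 2 at (0,3):
0 1 0 1 1
0 1 0 0 0
0 0 0 1 0

After press 3 at (0,1):
1 0 1 1 1
0 0 0 0 0
0 0 0 1 0

After press 4 at (0,1):
0 1 0 1 1
0 1 0 0 0
0 0 0 1 0

After press 5 at (2,3):
0 1 0 1 1
0 1 0 1 0
0 0 1 0 1

Answer: 0 1 0 1 1
0 1 0 1 0
0 0 1 0 1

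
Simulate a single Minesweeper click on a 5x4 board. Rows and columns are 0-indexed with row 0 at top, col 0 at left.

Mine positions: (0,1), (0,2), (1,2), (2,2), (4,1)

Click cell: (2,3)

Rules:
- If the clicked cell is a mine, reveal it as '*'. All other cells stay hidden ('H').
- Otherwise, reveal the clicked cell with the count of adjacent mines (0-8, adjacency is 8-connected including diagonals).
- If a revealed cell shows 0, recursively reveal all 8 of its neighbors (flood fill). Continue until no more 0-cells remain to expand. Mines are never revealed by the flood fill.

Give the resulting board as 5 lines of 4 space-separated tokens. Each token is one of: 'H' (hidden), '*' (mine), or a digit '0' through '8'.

H H H H
H H H H
H H H 2
H H H H
H H H H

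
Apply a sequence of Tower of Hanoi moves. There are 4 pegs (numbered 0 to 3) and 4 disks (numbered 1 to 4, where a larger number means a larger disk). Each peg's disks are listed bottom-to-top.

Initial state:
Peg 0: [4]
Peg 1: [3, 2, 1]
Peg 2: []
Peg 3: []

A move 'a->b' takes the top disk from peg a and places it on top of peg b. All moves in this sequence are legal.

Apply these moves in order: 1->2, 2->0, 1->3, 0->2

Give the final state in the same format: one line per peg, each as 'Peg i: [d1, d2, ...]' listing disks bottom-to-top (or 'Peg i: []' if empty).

After move 1 (1->2):
Peg 0: [4]
Peg 1: [3, 2]
Peg 2: [1]
Peg 3: []

After move 2 (2->0):
Peg 0: [4, 1]
Peg 1: [3, 2]
Peg 2: []
Peg 3: []

After move 3 (1->3):
Peg 0: [4, 1]
Peg 1: [3]
Peg 2: []
Peg 3: [2]

After move 4 (0->2):
Peg 0: [4]
Peg 1: [3]
Peg 2: [1]
Peg 3: [2]

Answer: Peg 0: [4]
Peg 1: [3]
Peg 2: [1]
Peg 3: [2]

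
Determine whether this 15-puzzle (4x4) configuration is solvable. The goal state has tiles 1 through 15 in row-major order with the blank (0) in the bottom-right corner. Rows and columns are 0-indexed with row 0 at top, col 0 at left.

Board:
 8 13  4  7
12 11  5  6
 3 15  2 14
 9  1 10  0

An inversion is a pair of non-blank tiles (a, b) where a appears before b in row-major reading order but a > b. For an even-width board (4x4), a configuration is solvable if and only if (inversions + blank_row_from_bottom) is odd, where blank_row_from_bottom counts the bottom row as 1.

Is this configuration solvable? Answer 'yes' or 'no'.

Answer: no

Derivation:
Inversions: 59
Blank is in row 3 (0-indexed from top), which is row 1 counting from the bottom (bottom = 1).
59 + 1 = 60, which is even, so the puzzle is not solvable.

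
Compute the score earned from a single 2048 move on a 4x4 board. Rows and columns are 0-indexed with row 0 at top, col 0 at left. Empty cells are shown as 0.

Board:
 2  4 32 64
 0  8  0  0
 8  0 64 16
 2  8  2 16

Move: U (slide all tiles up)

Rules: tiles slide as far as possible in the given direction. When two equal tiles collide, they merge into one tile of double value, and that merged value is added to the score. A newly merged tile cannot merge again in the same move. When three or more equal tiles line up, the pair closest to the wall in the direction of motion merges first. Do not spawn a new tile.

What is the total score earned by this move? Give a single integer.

Slide up:
col 0: [2, 0, 8, 2] -> [2, 8, 2, 0]  score +0 (running 0)
col 1: [4, 8, 0, 8] -> [4, 16, 0, 0]  score +16 (running 16)
col 2: [32, 0, 64, 2] -> [32, 64, 2, 0]  score +0 (running 16)
col 3: [64, 0, 16, 16] -> [64, 32, 0, 0]  score +32 (running 48)
Board after move:
 2  4 32 64
 8 16 64 32
 2  0  2  0
 0  0  0  0

Answer: 48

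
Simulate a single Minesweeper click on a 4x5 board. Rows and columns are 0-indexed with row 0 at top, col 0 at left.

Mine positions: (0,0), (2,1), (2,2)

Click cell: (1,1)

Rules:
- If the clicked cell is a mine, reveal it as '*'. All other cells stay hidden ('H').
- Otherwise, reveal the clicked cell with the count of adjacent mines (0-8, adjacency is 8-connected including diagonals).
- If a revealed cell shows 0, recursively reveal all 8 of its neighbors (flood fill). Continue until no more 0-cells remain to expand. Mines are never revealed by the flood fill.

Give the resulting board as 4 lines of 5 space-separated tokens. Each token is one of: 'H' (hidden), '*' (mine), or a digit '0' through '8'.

H H H H H
H 3 H H H
H H H H H
H H H H H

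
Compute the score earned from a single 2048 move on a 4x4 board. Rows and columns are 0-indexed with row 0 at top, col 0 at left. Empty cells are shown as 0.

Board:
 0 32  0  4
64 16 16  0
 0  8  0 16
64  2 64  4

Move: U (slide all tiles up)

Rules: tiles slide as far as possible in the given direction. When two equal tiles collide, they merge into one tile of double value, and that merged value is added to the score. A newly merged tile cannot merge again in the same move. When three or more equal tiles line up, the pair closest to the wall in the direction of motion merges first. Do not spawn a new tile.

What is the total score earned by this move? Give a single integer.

Answer: 128

Derivation:
Slide up:
col 0: [0, 64, 0, 64] -> [128, 0, 0, 0]  score +128 (running 128)
col 1: [32, 16, 8, 2] -> [32, 16, 8, 2]  score +0 (running 128)
col 2: [0, 16, 0, 64] -> [16, 64, 0, 0]  score +0 (running 128)
col 3: [4, 0, 16, 4] -> [4, 16, 4, 0]  score +0 (running 128)
Board after move:
128  32  16   4
  0  16  64  16
  0   8   0   4
  0   2   0   0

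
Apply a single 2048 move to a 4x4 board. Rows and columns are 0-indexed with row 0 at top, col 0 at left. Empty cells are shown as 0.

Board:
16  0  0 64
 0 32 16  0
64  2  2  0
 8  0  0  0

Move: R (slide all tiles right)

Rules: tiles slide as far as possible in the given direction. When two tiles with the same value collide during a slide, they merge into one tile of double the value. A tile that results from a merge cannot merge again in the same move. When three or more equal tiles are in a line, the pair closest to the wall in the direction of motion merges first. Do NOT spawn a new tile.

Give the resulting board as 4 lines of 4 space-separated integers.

Slide right:
row 0: [16, 0, 0, 64] -> [0, 0, 16, 64]
row 1: [0, 32, 16, 0] -> [0, 0, 32, 16]
row 2: [64, 2, 2, 0] -> [0, 0, 64, 4]
row 3: [8, 0, 0, 0] -> [0, 0, 0, 8]

Answer:  0  0 16 64
 0  0 32 16
 0  0 64  4
 0  0  0  8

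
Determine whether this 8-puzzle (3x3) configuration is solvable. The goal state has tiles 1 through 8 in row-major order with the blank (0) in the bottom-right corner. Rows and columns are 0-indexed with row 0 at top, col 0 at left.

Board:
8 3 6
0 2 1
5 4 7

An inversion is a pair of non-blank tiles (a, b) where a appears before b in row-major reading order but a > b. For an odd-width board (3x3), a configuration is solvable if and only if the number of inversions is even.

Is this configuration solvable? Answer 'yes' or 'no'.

Inversions (pairs i<j in row-major order where tile[i] > tile[j] > 0): 15
15 is odd, so the puzzle is not solvable.

Answer: no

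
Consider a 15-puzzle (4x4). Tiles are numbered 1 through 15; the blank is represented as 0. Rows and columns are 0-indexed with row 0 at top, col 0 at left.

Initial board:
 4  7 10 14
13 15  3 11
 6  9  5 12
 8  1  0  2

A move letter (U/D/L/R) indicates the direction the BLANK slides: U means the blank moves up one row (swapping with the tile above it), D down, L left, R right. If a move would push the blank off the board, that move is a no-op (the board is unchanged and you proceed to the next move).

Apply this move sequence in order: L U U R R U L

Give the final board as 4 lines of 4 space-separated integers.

After move 1 (L):
 4  7 10 14
13 15  3 11
 6  9  5 12
 8  0  1  2

After move 2 (U):
 4  7 10 14
13 15  3 11
 6  0  5 12
 8  9  1  2

After move 3 (U):
 4  7 10 14
13  0  3 11
 6 15  5 12
 8  9  1  2

After move 4 (R):
 4  7 10 14
13  3  0 11
 6 15  5 12
 8  9  1  2

After move 5 (R):
 4  7 10 14
13  3 11  0
 6 15  5 12
 8  9  1  2

After move 6 (U):
 4  7 10  0
13  3 11 14
 6 15  5 12
 8  9  1  2

After move 7 (L):
 4  7  0 10
13  3 11 14
 6 15  5 12
 8  9  1  2

Answer:  4  7  0 10
13  3 11 14
 6 15  5 12
 8  9  1  2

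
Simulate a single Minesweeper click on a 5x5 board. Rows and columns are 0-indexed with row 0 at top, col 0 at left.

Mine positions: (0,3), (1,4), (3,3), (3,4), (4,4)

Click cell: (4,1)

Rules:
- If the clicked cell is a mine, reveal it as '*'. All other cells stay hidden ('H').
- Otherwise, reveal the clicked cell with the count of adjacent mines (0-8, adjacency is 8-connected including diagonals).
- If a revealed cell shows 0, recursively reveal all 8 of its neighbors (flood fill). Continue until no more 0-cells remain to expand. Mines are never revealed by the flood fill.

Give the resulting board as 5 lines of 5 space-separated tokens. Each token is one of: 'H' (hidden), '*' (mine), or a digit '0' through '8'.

0 0 1 H H
0 0 1 H H
0 0 1 H H
0 0 1 H H
0 0 1 H H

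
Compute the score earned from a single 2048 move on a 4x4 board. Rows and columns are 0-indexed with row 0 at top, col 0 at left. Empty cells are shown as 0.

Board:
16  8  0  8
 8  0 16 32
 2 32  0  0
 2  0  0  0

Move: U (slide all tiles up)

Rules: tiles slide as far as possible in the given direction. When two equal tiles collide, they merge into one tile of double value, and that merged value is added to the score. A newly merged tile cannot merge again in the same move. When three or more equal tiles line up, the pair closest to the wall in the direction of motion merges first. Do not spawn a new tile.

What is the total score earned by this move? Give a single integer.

Answer: 4

Derivation:
Slide up:
col 0: [16, 8, 2, 2] -> [16, 8, 4, 0]  score +4 (running 4)
col 1: [8, 0, 32, 0] -> [8, 32, 0, 0]  score +0 (running 4)
col 2: [0, 16, 0, 0] -> [16, 0, 0, 0]  score +0 (running 4)
col 3: [8, 32, 0, 0] -> [8, 32, 0, 0]  score +0 (running 4)
Board after move:
16  8 16  8
 8 32  0 32
 4  0  0  0
 0  0  0  0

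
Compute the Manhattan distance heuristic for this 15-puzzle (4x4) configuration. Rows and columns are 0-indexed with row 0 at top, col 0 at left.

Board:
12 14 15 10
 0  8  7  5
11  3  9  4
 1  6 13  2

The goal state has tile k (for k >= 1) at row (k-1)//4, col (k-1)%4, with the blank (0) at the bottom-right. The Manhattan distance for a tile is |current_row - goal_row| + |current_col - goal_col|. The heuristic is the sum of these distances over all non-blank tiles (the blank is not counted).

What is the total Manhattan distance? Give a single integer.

Answer: 41

Derivation:
Tile 12: at (0,0), goal (2,3), distance |0-2|+|0-3| = 5
Tile 14: at (0,1), goal (3,1), distance |0-3|+|1-1| = 3
Tile 15: at (0,2), goal (3,2), distance |0-3|+|2-2| = 3
Tile 10: at (0,3), goal (2,1), distance |0-2|+|3-1| = 4
Tile 8: at (1,1), goal (1,3), distance |1-1|+|1-3| = 2
Tile 7: at (1,2), goal (1,2), distance |1-1|+|2-2| = 0
Tile 5: at (1,3), goal (1,0), distance |1-1|+|3-0| = 3
Tile 11: at (2,0), goal (2,2), distance |2-2|+|0-2| = 2
Tile 3: at (2,1), goal (0,2), distance |2-0|+|1-2| = 3
Tile 9: at (2,2), goal (2,0), distance |2-2|+|2-0| = 2
Tile 4: at (2,3), goal (0,3), distance |2-0|+|3-3| = 2
Tile 1: at (3,0), goal (0,0), distance |3-0|+|0-0| = 3
Tile 6: at (3,1), goal (1,1), distance |3-1|+|1-1| = 2
Tile 13: at (3,2), goal (3,0), distance |3-3|+|2-0| = 2
Tile 2: at (3,3), goal (0,1), distance |3-0|+|3-1| = 5
Sum: 5 + 3 + 3 + 4 + 2 + 0 + 3 + 2 + 3 + 2 + 2 + 3 + 2 + 2 + 5 = 41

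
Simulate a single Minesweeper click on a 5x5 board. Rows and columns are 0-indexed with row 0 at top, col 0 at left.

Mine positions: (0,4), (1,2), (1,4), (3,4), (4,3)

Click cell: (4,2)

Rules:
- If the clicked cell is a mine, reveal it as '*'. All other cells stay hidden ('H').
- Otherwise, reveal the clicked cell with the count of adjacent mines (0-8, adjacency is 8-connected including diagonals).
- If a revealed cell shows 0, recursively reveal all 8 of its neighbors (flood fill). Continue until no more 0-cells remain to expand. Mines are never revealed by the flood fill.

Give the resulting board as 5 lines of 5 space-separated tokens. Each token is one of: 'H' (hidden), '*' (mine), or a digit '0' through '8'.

H H H H H
H H H H H
H H H H H
H H H H H
H H 1 H H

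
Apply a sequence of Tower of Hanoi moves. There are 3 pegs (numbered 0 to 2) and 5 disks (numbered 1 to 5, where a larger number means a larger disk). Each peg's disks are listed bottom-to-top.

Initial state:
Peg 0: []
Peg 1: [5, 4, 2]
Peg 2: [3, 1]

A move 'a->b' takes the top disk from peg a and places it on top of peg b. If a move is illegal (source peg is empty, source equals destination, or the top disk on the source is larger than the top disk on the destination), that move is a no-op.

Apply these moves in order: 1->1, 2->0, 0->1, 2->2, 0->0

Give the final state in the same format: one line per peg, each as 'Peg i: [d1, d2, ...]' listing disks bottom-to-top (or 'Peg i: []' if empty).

After move 1 (1->1):
Peg 0: []
Peg 1: [5, 4, 2]
Peg 2: [3, 1]

After move 2 (2->0):
Peg 0: [1]
Peg 1: [5, 4, 2]
Peg 2: [3]

After move 3 (0->1):
Peg 0: []
Peg 1: [5, 4, 2, 1]
Peg 2: [3]

After move 4 (2->2):
Peg 0: []
Peg 1: [5, 4, 2, 1]
Peg 2: [3]

After move 5 (0->0):
Peg 0: []
Peg 1: [5, 4, 2, 1]
Peg 2: [3]

Answer: Peg 0: []
Peg 1: [5, 4, 2, 1]
Peg 2: [3]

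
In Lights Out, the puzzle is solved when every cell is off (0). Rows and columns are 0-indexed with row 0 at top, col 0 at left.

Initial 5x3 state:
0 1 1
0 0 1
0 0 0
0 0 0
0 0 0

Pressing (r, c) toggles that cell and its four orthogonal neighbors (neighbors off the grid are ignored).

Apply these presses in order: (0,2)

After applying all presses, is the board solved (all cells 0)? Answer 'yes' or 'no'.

Answer: yes

Derivation:
After press 1 at (0,2):
0 0 0
0 0 0
0 0 0
0 0 0
0 0 0

Lights still on: 0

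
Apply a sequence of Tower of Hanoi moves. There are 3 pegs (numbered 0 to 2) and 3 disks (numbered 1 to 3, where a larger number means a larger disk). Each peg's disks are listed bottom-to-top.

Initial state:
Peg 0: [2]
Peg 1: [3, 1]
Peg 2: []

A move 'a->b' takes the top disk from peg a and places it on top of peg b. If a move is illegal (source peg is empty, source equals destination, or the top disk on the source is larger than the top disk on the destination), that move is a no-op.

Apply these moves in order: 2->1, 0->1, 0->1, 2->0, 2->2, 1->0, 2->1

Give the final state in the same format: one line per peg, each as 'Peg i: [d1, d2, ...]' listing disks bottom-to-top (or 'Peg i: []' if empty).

After move 1 (2->1):
Peg 0: [2]
Peg 1: [3, 1]
Peg 2: []

After move 2 (0->1):
Peg 0: [2]
Peg 1: [3, 1]
Peg 2: []

After move 3 (0->1):
Peg 0: [2]
Peg 1: [3, 1]
Peg 2: []

After move 4 (2->0):
Peg 0: [2]
Peg 1: [3, 1]
Peg 2: []

After move 5 (2->2):
Peg 0: [2]
Peg 1: [3, 1]
Peg 2: []

After move 6 (1->0):
Peg 0: [2, 1]
Peg 1: [3]
Peg 2: []

After move 7 (2->1):
Peg 0: [2, 1]
Peg 1: [3]
Peg 2: []

Answer: Peg 0: [2, 1]
Peg 1: [3]
Peg 2: []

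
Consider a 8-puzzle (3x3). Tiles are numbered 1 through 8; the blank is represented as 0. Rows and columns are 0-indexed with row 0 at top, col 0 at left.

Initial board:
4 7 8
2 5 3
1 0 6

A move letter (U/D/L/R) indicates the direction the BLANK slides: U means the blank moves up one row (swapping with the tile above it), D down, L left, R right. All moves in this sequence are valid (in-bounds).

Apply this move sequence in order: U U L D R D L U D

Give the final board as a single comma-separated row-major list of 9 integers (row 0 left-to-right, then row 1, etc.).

Answer: 2, 4, 8, 7, 5, 3, 0, 1, 6

Derivation:
After move 1 (U):
4 7 8
2 0 3
1 5 6

After move 2 (U):
4 0 8
2 7 3
1 5 6

After move 3 (L):
0 4 8
2 7 3
1 5 6

After move 4 (D):
2 4 8
0 7 3
1 5 6

After move 5 (R):
2 4 8
7 0 3
1 5 6

After move 6 (D):
2 4 8
7 5 3
1 0 6

After move 7 (L):
2 4 8
7 5 3
0 1 6

After move 8 (U):
2 4 8
0 5 3
7 1 6

After move 9 (D):
2 4 8
7 5 3
0 1 6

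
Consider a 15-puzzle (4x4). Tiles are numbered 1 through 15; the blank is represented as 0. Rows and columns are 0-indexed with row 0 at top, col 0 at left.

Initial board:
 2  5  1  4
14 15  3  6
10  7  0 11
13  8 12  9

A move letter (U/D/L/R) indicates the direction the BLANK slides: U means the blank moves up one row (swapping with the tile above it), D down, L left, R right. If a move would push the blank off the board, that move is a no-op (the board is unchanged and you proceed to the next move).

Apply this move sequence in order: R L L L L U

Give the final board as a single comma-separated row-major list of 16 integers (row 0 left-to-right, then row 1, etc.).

Answer: 2, 5, 1, 4, 0, 15, 3, 6, 14, 10, 7, 11, 13, 8, 12, 9

Derivation:
After move 1 (R):
 2  5  1  4
14 15  3  6
10  7 11  0
13  8 12  9

After move 2 (L):
 2  5  1  4
14 15  3  6
10  7  0 11
13  8 12  9

After move 3 (L):
 2  5  1  4
14 15  3  6
10  0  7 11
13  8 12  9

After move 4 (L):
 2  5  1  4
14 15  3  6
 0 10  7 11
13  8 12  9

After move 5 (L):
 2  5  1  4
14 15  3  6
 0 10  7 11
13  8 12  9

After move 6 (U):
 2  5  1  4
 0 15  3  6
14 10  7 11
13  8 12  9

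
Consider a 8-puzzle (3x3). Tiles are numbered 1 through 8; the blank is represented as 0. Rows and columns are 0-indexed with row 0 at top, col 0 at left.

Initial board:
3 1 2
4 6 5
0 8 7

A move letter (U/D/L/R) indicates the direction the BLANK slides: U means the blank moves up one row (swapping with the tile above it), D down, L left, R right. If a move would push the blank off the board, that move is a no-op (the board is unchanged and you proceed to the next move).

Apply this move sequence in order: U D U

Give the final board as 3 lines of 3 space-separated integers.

After move 1 (U):
3 1 2
0 6 5
4 8 7

After move 2 (D):
3 1 2
4 6 5
0 8 7

After move 3 (U):
3 1 2
0 6 5
4 8 7

Answer: 3 1 2
0 6 5
4 8 7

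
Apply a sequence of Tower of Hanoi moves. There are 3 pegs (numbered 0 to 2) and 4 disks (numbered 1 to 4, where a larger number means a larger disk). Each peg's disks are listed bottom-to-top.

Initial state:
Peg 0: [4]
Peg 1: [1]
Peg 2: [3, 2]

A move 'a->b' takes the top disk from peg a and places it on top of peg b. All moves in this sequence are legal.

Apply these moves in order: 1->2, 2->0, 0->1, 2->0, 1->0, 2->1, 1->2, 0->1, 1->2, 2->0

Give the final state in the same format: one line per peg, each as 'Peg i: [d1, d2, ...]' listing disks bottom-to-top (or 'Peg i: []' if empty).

Answer: Peg 0: [4, 2, 1]
Peg 1: []
Peg 2: [3]

Derivation:
After move 1 (1->2):
Peg 0: [4]
Peg 1: []
Peg 2: [3, 2, 1]

After move 2 (2->0):
Peg 0: [4, 1]
Peg 1: []
Peg 2: [3, 2]

After move 3 (0->1):
Peg 0: [4]
Peg 1: [1]
Peg 2: [3, 2]

After move 4 (2->0):
Peg 0: [4, 2]
Peg 1: [1]
Peg 2: [3]

After move 5 (1->0):
Peg 0: [4, 2, 1]
Peg 1: []
Peg 2: [3]

After move 6 (2->1):
Peg 0: [4, 2, 1]
Peg 1: [3]
Peg 2: []

After move 7 (1->2):
Peg 0: [4, 2, 1]
Peg 1: []
Peg 2: [3]

After move 8 (0->1):
Peg 0: [4, 2]
Peg 1: [1]
Peg 2: [3]

After move 9 (1->2):
Peg 0: [4, 2]
Peg 1: []
Peg 2: [3, 1]

After move 10 (2->0):
Peg 0: [4, 2, 1]
Peg 1: []
Peg 2: [3]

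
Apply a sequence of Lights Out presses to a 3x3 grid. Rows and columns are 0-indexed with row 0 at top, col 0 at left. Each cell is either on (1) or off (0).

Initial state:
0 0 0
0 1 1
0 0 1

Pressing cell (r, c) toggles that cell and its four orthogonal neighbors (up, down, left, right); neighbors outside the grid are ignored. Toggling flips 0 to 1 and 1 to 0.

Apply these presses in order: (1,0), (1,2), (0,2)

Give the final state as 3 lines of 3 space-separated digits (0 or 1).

After press 1 at (1,0):
1 0 0
1 0 1
1 0 1

After press 2 at (1,2):
1 0 1
1 1 0
1 0 0

After press 3 at (0,2):
1 1 0
1 1 1
1 0 0

Answer: 1 1 0
1 1 1
1 0 0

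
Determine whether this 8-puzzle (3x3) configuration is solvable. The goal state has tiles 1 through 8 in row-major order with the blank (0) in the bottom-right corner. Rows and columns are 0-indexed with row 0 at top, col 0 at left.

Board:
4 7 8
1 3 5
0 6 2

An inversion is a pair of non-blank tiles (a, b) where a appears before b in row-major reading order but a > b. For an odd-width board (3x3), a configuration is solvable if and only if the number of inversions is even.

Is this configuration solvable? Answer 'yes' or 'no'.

Answer: yes

Derivation:
Inversions (pairs i<j in row-major order where tile[i] > tile[j] > 0): 16
16 is even, so the puzzle is solvable.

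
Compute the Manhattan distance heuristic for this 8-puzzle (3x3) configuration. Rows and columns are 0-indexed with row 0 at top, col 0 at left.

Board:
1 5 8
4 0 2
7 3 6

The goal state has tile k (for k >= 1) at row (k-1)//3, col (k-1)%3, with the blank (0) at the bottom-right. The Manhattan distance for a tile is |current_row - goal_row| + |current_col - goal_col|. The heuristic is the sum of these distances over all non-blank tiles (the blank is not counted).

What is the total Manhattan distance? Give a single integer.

Answer: 10

Derivation:
Tile 1: at (0,0), goal (0,0), distance |0-0|+|0-0| = 0
Tile 5: at (0,1), goal (1,1), distance |0-1|+|1-1| = 1
Tile 8: at (0,2), goal (2,1), distance |0-2|+|2-1| = 3
Tile 4: at (1,0), goal (1,0), distance |1-1|+|0-0| = 0
Tile 2: at (1,2), goal (0,1), distance |1-0|+|2-1| = 2
Tile 7: at (2,0), goal (2,0), distance |2-2|+|0-0| = 0
Tile 3: at (2,1), goal (0,2), distance |2-0|+|1-2| = 3
Tile 6: at (2,2), goal (1,2), distance |2-1|+|2-2| = 1
Sum: 0 + 1 + 3 + 0 + 2 + 0 + 3 + 1 = 10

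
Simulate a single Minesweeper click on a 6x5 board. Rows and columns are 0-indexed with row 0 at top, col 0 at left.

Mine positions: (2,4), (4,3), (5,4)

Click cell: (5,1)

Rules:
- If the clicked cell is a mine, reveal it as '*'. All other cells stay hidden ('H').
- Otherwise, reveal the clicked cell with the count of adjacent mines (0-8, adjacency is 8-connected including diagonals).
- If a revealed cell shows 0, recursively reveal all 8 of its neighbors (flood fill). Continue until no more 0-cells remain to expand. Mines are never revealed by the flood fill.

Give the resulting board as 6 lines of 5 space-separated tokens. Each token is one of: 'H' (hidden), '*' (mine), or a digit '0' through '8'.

0 0 0 0 0
0 0 0 1 1
0 0 0 1 H
0 0 1 2 H
0 0 1 H H
0 0 1 H H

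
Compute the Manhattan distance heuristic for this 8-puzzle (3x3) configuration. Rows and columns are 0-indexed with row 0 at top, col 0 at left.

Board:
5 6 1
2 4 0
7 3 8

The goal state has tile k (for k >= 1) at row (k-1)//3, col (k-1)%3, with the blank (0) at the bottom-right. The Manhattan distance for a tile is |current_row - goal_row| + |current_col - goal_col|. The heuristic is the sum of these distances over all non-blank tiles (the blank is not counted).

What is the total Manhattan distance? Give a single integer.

Tile 5: at (0,0), goal (1,1), distance |0-1|+|0-1| = 2
Tile 6: at (0,1), goal (1,2), distance |0-1|+|1-2| = 2
Tile 1: at (0,2), goal (0,0), distance |0-0|+|2-0| = 2
Tile 2: at (1,0), goal (0,1), distance |1-0|+|0-1| = 2
Tile 4: at (1,1), goal (1,0), distance |1-1|+|1-0| = 1
Tile 7: at (2,0), goal (2,0), distance |2-2|+|0-0| = 0
Tile 3: at (2,1), goal (0,2), distance |2-0|+|1-2| = 3
Tile 8: at (2,2), goal (2,1), distance |2-2|+|2-1| = 1
Sum: 2 + 2 + 2 + 2 + 1 + 0 + 3 + 1 = 13

Answer: 13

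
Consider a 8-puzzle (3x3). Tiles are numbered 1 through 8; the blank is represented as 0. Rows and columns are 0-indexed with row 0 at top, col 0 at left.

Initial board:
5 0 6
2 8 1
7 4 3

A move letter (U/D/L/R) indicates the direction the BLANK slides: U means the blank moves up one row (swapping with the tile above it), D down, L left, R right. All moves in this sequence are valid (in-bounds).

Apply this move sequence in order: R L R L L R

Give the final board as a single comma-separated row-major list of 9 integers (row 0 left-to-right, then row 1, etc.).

Answer: 5, 0, 6, 2, 8, 1, 7, 4, 3

Derivation:
After move 1 (R):
5 6 0
2 8 1
7 4 3

After move 2 (L):
5 0 6
2 8 1
7 4 3

After move 3 (R):
5 6 0
2 8 1
7 4 3

After move 4 (L):
5 0 6
2 8 1
7 4 3

After move 5 (L):
0 5 6
2 8 1
7 4 3

After move 6 (R):
5 0 6
2 8 1
7 4 3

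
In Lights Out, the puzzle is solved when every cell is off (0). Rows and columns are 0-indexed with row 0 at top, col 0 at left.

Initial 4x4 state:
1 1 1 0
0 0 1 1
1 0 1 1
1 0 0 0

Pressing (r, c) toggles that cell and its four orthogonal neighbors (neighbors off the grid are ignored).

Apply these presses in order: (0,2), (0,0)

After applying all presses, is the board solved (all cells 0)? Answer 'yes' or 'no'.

Answer: no

Derivation:
After press 1 at (0,2):
1 0 0 1
0 0 0 1
1 0 1 1
1 0 0 0

After press 2 at (0,0):
0 1 0 1
1 0 0 1
1 0 1 1
1 0 0 0

Lights still on: 8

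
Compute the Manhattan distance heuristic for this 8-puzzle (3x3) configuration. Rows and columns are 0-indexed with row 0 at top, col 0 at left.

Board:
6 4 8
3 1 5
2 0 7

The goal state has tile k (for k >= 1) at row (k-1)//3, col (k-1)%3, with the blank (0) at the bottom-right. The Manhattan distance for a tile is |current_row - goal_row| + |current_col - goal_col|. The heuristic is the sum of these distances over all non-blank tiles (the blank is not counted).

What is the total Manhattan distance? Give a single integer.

Tile 6: at (0,0), goal (1,2), distance |0-1|+|0-2| = 3
Tile 4: at (0,1), goal (1,0), distance |0-1|+|1-0| = 2
Tile 8: at (0,2), goal (2,1), distance |0-2|+|2-1| = 3
Tile 3: at (1,0), goal (0,2), distance |1-0|+|0-2| = 3
Tile 1: at (1,1), goal (0,0), distance |1-0|+|1-0| = 2
Tile 5: at (1,2), goal (1,1), distance |1-1|+|2-1| = 1
Tile 2: at (2,0), goal (0,1), distance |2-0|+|0-1| = 3
Tile 7: at (2,2), goal (2,0), distance |2-2|+|2-0| = 2
Sum: 3 + 2 + 3 + 3 + 2 + 1 + 3 + 2 = 19

Answer: 19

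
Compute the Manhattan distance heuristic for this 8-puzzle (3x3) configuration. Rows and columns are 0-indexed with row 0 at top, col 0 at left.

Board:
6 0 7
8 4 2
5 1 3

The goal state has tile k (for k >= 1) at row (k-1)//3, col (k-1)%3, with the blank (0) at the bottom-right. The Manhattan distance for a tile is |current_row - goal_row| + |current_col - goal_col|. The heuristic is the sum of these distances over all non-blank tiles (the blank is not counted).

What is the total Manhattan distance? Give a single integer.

Tile 6: (0,0)->(1,2) = 3
Tile 7: (0,2)->(2,0) = 4
Tile 8: (1,0)->(2,1) = 2
Tile 4: (1,1)->(1,0) = 1
Tile 2: (1,2)->(0,1) = 2
Tile 5: (2,0)->(1,1) = 2
Tile 1: (2,1)->(0,0) = 3
Tile 3: (2,2)->(0,2) = 2
Sum: 3 + 4 + 2 + 1 + 2 + 2 + 3 + 2 = 19

Answer: 19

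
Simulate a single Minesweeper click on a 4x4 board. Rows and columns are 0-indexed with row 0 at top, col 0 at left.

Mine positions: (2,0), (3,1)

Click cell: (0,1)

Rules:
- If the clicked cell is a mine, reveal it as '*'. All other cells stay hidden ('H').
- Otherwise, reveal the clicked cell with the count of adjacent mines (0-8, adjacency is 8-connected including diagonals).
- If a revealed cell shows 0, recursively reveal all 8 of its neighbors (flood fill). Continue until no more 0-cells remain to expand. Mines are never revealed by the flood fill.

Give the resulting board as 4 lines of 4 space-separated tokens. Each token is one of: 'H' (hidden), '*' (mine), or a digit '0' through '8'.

0 0 0 0
1 1 0 0
H 2 1 0
H H 1 0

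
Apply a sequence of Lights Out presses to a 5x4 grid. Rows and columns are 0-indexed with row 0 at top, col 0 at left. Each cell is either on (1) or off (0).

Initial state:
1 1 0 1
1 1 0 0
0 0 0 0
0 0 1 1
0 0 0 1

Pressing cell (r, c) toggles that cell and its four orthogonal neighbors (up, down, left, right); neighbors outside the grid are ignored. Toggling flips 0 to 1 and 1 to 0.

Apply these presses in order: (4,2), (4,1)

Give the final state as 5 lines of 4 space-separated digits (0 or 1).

Answer: 1 1 0 1
1 1 0 0
0 0 0 0
0 1 0 1
1 0 0 0

Derivation:
After press 1 at (4,2):
1 1 0 1
1 1 0 0
0 0 0 0
0 0 0 1
0 1 1 0

After press 2 at (4,1):
1 1 0 1
1 1 0 0
0 0 0 0
0 1 0 1
1 0 0 0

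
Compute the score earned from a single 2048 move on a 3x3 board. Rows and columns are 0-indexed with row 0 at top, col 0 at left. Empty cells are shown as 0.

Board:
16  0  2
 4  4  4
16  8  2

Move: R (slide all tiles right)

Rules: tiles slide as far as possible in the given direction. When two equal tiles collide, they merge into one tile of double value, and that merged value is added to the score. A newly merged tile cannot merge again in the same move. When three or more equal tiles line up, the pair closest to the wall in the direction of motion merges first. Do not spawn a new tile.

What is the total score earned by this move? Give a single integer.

Slide right:
row 0: [16, 0, 2] -> [0, 16, 2]  score +0 (running 0)
row 1: [4, 4, 4] -> [0, 4, 8]  score +8 (running 8)
row 2: [16, 8, 2] -> [16, 8, 2]  score +0 (running 8)
Board after move:
 0 16  2
 0  4  8
16  8  2

Answer: 8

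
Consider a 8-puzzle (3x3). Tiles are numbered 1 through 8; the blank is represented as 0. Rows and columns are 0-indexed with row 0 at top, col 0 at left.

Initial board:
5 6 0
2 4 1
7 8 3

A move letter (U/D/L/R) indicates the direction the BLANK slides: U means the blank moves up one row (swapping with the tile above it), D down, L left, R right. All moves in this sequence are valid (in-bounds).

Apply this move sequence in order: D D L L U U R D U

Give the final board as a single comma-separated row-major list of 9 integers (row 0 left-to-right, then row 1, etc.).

Answer: 6, 0, 1, 5, 4, 3, 2, 7, 8

Derivation:
After move 1 (D):
5 6 1
2 4 0
7 8 3

After move 2 (D):
5 6 1
2 4 3
7 8 0

After move 3 (L):
5 6 1
2 4 3
7 0 8

After move 4 (L):
5 6 1
2 4 3
0 7 8

After move 5 (U):
5 6 1
0 4 3
2 7 8

After move 6 (U):
0 6 1
5 4 3
2 7 8

After move 7 (R):
6 0 1
5 4 3
2 7 8

After move 8 (D):
6 4 1
5 0 3
2 7 8

After move 9 (U):
6 0 1
5 4 3
2 7 8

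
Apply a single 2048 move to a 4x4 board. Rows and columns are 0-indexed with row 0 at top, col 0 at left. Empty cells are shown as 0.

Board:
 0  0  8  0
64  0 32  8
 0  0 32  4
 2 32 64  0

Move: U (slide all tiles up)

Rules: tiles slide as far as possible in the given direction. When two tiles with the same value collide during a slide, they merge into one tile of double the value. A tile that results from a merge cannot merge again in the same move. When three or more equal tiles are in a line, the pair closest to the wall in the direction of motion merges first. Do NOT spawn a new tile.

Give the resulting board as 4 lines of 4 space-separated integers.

Slide up:
col 0: [0, 64, 0, 2] -> [64, 2, 0, 0]
col 1: [0, 0, 0, 32] -> [32, 0, 0, 0]
col 2: [8, 32, 32, 64] -> [8, 64, 64, 0]
col 3: [0, 8, 4, 0] -> [8, 4, 0, 0]

Answer: 64 32  8  8
 2  0 64  4
 0  0 64  0
 0  0  0  0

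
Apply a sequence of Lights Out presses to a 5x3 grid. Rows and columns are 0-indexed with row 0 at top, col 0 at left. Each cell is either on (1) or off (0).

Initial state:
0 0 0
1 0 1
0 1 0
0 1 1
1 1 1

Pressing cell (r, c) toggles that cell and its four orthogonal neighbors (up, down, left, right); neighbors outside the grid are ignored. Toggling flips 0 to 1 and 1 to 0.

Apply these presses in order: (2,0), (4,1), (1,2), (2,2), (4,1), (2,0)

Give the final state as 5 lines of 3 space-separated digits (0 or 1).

Answer: 0 0 1
1 1 1
0 0 0
0 1 0
1 1 1

Derivation:
After press 1 at (2,0):
0 0 0
0 0 1
1 0 0
1 1 1
1 1 1

After press 2 at (4,1):
0 0 0
0 0 1
1 0 0
1 0 1
0 0 0

After press 3 at (1,2):
0 0 1
0 1 0
1 0 1
1 0 1
0 0 0

After press 4 at (2,2):
0 0 1
0 1 1
1 1 0
1 0 0
0 0 0

After press 5 at (4,1):
0 0 1
0 1 1
1 1 0
1 1 0
1 1 1

After press 6 at (2,0):
0 0 1
1 1 1
0 0 0
0 1 0
1 1 1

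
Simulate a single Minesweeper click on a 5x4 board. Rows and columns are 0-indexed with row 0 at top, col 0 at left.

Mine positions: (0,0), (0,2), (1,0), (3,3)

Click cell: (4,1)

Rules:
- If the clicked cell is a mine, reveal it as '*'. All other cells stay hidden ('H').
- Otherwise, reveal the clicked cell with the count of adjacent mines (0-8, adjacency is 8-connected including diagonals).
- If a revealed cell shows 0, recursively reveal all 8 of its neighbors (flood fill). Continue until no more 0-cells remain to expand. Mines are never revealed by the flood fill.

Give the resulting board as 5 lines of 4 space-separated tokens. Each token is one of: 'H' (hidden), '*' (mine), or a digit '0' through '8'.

H H H H
H H H H
1 1 1 H
0 0 1 H
0 0 1 H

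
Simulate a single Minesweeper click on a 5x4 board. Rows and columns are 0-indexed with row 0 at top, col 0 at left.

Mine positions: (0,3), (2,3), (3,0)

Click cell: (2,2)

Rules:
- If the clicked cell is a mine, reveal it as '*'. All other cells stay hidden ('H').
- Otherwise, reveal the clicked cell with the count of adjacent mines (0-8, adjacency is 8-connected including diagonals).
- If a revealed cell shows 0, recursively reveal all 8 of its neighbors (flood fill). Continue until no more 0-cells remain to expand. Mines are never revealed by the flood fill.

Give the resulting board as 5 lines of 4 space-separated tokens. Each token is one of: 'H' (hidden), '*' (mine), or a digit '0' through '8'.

H H H H
H H H H
H H 1 H
H H H H
H H H H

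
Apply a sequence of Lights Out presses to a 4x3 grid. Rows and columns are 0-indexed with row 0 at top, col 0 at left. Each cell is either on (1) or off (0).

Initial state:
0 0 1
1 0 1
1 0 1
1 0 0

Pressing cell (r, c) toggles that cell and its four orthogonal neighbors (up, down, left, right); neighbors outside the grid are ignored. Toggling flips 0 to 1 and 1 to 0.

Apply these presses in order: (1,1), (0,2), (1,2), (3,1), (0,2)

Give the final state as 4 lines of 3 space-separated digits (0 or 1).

Answer: 0 1 0
0 0 1
1 0 0
0 1 1

Derivation:
After press 1 at (1,1):
0 1 1
0 1 0
1 1 1
1 0 0

After press 2 at (0,2):
0 0 0
0 1 1
1 1 1
1 0 0

After press 3 at (1,2):
0 0 1
0 0 0
1 1 0
1 0 0

After press 4 at (3,1):
0 0 1
0 0 0
1 0 0
0 1 1

After press 5 at (0,2):
0 1 0
0 0 1
1 0 0
0 1 1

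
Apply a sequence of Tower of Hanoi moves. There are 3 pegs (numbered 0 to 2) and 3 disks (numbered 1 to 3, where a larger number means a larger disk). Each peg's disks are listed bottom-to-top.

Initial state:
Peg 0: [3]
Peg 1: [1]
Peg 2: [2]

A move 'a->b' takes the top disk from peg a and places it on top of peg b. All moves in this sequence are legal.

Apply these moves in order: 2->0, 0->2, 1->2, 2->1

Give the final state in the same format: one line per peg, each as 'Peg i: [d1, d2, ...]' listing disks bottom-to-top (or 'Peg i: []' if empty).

After move 1 (2->0):
Peg 0: [3, 2]
Peg 1: [1]
Peg 2: []

After move 2 (0->2):
Peg 0: [3]
Peg 1: [1]
Peg 2: [2]

After move 3 (1->2):
Peg 0: [3]
Peg 1: []
Peg 2: [2, 1]

After move 4 (2->1):
Peg 0: [3]
Peg 1: [1]
Peg 2: [2]

Answer: Peg 0: [3]
Peg 1: [1]
Peg 2: [2]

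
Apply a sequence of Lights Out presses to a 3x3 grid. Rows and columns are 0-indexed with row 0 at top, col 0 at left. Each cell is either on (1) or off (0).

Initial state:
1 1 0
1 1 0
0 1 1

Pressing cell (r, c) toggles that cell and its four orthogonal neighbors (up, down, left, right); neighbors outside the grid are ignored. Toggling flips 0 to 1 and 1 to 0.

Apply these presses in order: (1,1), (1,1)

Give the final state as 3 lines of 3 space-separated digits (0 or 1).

After press 1 at (1,1):
1 0 0
0 0 1
0 0 1

After press 2 at (1,1):
1 1 0
1 1 0
0 1 1

Answer: 1 1 0
1 1 0
0 1 1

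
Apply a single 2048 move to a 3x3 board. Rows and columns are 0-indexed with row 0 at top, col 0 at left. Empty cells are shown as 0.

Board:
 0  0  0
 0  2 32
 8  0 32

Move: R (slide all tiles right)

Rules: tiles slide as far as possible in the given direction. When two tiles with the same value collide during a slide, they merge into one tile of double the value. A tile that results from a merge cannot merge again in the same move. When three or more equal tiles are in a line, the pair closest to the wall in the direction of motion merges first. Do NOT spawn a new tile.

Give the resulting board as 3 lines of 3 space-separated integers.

Answer:  0  0  0
 0  2 32
 0  8 32

Derivation:
Slide right:
row 0: [0, 0, 0] -> [0, 0, 0]
row 1: [0, 2, 32] -> [0, 2, 32]
row 2: [8, 0, 32] -> [0, 8, 32]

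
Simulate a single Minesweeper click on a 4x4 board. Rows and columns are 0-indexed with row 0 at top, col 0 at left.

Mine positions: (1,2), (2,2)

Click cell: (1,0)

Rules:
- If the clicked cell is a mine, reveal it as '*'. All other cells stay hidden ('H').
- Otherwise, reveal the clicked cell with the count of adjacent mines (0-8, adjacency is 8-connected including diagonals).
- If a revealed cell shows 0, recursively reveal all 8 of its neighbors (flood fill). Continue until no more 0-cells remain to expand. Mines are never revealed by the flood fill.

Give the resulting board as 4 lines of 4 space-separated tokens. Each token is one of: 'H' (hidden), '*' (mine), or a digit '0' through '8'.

0 1 H H
0 2 H H
0 2 H H
0 1 H H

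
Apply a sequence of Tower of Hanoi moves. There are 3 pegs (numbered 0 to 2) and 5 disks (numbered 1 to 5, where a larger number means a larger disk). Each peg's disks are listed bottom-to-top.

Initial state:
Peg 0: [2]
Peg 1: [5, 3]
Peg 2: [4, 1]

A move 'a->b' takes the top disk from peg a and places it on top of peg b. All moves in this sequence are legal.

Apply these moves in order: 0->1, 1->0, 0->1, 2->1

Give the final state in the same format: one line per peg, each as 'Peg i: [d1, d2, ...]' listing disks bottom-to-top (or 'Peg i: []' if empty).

After move 1 (0->1):
Peg 0: []
Peg 1: [5, 3, 2]
Peg 2: [4, 1]

After move 2 (1->0):
Peg 0: [2]
Peg 1: [5, 3]
Peg 2: [4, 1]

After move 3 (0->1):
Peg 0: []
Peg 1: [5, 3, 2]
Peg 2: [4, 1]

After move 4 (2->1):
Peg 0: []
Peg 1: [5, 3, 2, 1]
Peg 2: [4]

Answer: Peg 0: []
Peg 1: [5, 3, 2, 1]
Peg 2: [4]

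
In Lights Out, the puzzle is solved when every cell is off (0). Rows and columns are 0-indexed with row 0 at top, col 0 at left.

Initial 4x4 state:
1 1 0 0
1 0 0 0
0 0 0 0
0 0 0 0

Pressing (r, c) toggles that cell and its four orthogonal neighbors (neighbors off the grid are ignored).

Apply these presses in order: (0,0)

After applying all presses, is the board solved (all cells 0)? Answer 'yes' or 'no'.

Answer: yes

Derivation:
After press 1 at (0,0):
0 0 0 0
0 0 0 0
0 0 0 0
0 0 0 0

Lights still on: 0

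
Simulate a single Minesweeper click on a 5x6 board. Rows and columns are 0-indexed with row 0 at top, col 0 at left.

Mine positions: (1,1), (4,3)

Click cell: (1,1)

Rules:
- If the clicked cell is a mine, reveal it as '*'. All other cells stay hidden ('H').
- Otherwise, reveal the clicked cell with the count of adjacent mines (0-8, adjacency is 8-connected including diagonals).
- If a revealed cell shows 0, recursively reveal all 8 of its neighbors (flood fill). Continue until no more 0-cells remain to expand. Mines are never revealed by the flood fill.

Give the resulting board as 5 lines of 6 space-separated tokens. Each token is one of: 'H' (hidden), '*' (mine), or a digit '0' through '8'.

H H H H H H
H * H H H H
H H H H H H
H H H H H H
H H H H H H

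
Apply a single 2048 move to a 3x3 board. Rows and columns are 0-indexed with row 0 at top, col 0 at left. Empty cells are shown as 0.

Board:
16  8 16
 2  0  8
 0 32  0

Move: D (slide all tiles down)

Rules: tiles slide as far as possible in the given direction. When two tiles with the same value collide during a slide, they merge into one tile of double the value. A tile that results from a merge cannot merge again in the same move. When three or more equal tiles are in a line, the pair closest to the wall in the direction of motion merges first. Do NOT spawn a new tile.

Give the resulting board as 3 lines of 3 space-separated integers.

Answer:  0  0  0
16  8 16
 2 32  8

Derivation:
Slide down:
col 0: [16, 2, 0] -> [0, 16, 2]
col 1: [8, 0, 32] -> [0, 8, 32]
col 2: [16, 8, 0] -> [0, 16, 8]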